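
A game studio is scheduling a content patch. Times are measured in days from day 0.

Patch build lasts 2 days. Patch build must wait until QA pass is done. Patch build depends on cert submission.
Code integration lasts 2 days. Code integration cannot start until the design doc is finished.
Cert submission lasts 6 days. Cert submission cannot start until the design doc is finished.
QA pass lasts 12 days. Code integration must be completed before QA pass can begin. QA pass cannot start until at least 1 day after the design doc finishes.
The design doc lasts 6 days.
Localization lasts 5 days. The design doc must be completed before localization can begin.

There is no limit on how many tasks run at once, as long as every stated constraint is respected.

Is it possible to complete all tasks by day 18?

No

The design doc has no prerequisites, so it starts at day 0 and finishes at day 6.
After the design doc (finishes day 6), cert submission can start at day 6 and finishes at day 12.
After the design doc (finishes day 6), localization can start at day 6 and finishes at day 11.
Code integration cannot begin until the design doc (finishes day 6). It runs from day 6 to 6 + 2 = day 8.
QA pass has to wait for code integration (finishes day 8); the design doc (finishes day 6, plus 1-day gap → day 7). The latest of these is day 8, so QA pass runs day 8 to 8 + 12 = day 20.
Patch build needs all of QA pass (finishes day 20); cert submission (finishes day 12). That puts its earliest start at day 20; it finishes at 20 + 2 = day 22.
The earliest everything can be done is day 22, which is after the deadline of 18, so it is not possible.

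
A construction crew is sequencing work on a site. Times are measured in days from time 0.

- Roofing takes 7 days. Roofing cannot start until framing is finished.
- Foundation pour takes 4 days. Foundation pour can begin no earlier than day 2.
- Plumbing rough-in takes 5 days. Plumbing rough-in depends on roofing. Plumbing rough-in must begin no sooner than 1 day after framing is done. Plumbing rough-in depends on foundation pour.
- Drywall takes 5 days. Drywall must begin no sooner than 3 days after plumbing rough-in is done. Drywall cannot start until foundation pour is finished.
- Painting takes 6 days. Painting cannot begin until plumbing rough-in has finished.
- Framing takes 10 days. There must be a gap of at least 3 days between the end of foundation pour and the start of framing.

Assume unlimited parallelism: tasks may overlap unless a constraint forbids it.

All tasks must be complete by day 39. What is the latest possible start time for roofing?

19

To finish by day 39, drywall (duration 5) must start no later than day 34.
Painting has no dependents, so it just needs to finish by day 39. Starting by 39 − 6 = day 33 achieves that.
For plumbing rough-in: drywall (must start by day 34, minus 3-day gap → day 31); painting (must start by day 33). The most restrictive is day 31; with a 5-day duration, plumbing rough-in must start by day 26.
Roofing must finish before plumbing rough-in (must start by day 26). With a 7-day duration, roofing must start by 26 − 7 = day 19.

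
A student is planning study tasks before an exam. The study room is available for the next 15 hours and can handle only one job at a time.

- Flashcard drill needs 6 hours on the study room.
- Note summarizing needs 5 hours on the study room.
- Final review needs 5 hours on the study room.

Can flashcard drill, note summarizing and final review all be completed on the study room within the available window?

No

Running back to back, the jobs need 6 + 5 + 5 = 16 hours on the study room.
Since 16 > 15, they cannot all fit.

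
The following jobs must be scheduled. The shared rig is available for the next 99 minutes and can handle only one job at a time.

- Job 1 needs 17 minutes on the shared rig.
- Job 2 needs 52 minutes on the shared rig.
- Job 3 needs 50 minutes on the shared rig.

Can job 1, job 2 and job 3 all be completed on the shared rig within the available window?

No

Running back to back, the jobs need 17 + 52 + 50 = 119 minutes on the shared rig.
Since 119 > 99, they cannot all fit.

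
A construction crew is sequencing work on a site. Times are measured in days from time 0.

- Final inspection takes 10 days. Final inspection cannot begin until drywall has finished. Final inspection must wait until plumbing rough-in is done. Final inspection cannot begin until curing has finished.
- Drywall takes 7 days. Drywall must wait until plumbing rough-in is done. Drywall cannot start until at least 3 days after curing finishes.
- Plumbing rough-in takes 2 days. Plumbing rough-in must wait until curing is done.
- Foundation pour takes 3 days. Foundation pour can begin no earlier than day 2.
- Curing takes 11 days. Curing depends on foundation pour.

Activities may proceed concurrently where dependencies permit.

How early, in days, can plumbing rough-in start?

16

Foundation pour cannot begin until its own release at day 2. It runs from day 2 to 2 + 3 = day 5.
Curing waits on foundation pour (finishes day 5), so it starts at day 5 and finishes at 5 + 11 = day 16.
Plumbing rough-in waits on curing (finishes day 16), so the earliest it can start is day 16.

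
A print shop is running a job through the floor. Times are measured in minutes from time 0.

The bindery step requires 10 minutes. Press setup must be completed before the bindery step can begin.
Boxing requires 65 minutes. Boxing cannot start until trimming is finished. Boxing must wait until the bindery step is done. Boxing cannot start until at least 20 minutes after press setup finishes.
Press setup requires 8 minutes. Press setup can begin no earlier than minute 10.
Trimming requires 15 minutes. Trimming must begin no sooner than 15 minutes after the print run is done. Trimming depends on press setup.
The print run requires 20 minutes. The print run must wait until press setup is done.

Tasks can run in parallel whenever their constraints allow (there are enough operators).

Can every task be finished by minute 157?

Yes

Press setup cannot begin until its own release at minute 10. It runs from minute 10 to 10 + 8 = minute 18.
The bindery step cannot begin until press setup (finishes minute 18). It runs from minute 18 to 18 + 10 = minute 28.
After press setup (finishes minute 18), the print run can start at minute 18 and finishes at minute 38.
Trimming has to wait for the print run (finishes minute 38, plus 15-minute gap → minute 53); press setup (finishes minute 18). The latest of these is minute 53, so trimming runs minute 53 to 53 + 15 = minute 68.
Boxing has to wait for trimming (finishes minute 68); the bindery step (finishes minute 28); press setup (finishes minute 18, plus 20-minute gap → minute 38). The latest of these is minute 68, so boxing runs minute 68 to 68 + 65 = minute 133.
Every task is finished by minute 133, which is no later than the deadline of 157, so the schedule is feasible.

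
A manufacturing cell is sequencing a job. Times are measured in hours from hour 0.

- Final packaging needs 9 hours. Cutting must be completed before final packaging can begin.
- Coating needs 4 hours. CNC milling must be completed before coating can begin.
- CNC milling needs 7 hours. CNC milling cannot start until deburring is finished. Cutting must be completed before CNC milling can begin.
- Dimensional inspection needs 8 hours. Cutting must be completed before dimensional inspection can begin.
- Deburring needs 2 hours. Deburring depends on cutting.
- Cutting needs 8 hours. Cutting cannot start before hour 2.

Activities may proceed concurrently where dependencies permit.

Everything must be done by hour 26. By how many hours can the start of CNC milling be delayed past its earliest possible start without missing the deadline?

Cutting waits on its own release at hour 2, so it starts at hour 2 and finishes at 2 + 8 = hour 10.
Deburring cannot begin until cutting (finishes hour 10). It runs from hour 10 to 10 + 2 = hour 12.
CNC milling has to wait for deburring (finishes hour 12); cutting (finishes hour 10). The latest of these is hour 12, so CNC milling runs hour 12 to 12 + 7 = hour 19.

Working backward from the deadline:
Coating must finish by hour 26; it takes 4 hours, so it must start by 26 − 4 = hour 22.
Since coating (must start by hour 22) depends on it, CNC milling must finish by hour 22. Backing off its 7-hour duration gives a latest start of hour 15.
So CNC milling can start as early as hour 12 and as late as hour 15, giving 15 − 12 = 3 hours of slack.

3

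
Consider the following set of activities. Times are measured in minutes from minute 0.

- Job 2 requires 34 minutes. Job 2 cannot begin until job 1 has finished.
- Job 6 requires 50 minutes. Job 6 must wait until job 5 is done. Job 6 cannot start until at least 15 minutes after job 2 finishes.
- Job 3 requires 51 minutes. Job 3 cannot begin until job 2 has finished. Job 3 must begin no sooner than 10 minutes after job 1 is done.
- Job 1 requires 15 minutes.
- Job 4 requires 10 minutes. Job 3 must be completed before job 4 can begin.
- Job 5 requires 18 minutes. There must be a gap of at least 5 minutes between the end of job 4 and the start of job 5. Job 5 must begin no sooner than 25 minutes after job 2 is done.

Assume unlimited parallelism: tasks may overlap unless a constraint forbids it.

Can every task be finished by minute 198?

Yes

Nothing blocks job 1, so it runs from minute 0 to minute 15.
After job 1 (finishes minute 15), job 2 can start at minute 15 and finishes at minute 49.
Job 3 needs all of job 2 (finishes minute 49); job 1 (finishes minute 15, plus 10-minute gap → minute 25). That puts its earliest start at minute 49; it finishes at 49 + 51 = minute 100.
Job 4 cannot begin until job 3 (finishes minute 100). It runs from minute 100 to 100 + 10 = minute 110.
For job 5: job 4 (finishes minute 110, plus 5-minute gap → minute 115); job 2 (finishes minute 49, plus 25-minute gap → minute 74). Taking the maximum gives a start of minute 115, and it finishes at 115 + 18 = minute 133.
Job 6 cannot start until job 5 (finishes minute 133); job 2 (finishes minute 49, plus 15-minute gap → minute 64). The controlling bound is minute 133, so job 6 finishes at 133 + 50 = minute 183.
Every task is finished by minute 183, which is no later than the deadline of 198, so the schedule is feasible.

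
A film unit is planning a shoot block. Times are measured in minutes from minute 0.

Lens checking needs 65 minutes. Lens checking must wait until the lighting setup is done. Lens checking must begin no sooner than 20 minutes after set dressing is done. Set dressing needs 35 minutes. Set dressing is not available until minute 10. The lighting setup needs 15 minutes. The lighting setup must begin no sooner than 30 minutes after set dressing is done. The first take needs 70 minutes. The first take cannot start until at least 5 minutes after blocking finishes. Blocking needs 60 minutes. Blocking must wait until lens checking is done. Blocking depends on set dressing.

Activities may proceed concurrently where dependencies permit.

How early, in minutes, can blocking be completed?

After its own release at minute 10, set dressing can start at minute 10 and finishes at minute 45.
After set dressing (finishes minute 45, plus 30-minute gap → minute 75), the lighting setup can start at minute 75 and finishes at minute 90.
Lens checking cannot start until the lighting setup (finishes minute 90); set dressing (finishes minute 45, plus 20-minute gap → minute 65). The controlling bound is minute 90, so lens checking finishes at 90 + 65 = minute 155.
Blocking needs all of lens checking (finishes minute 155); set dressing (finishes minute 45). That puts its earliest start at minute 155; it finishes at 155 + 60 = minute 215.

215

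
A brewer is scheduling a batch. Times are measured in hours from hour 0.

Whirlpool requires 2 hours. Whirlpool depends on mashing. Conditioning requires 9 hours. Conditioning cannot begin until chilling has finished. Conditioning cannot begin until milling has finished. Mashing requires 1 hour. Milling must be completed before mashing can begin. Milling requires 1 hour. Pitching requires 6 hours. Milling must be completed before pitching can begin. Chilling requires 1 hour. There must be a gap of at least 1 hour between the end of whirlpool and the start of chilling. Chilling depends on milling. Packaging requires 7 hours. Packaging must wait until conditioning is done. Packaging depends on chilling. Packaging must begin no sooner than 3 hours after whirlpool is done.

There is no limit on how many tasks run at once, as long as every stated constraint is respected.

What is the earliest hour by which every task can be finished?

22

Nothing blocks milling, so it runs from hour 0 to hour 1.
Pitching cannot begin until milling (finishes hour 1). It runs from hour 1 to 1 + 6 = hour 7.
Mashing cannot begin until milling (finishes hour 1). It runs from hour 1 to 1 + 1 = hour 2.
Whirlpool cannot begin until mashing (finishes hour 2). It runs from hour 2 to 2 + 2 = hour 4.
For chilling: whirlpool (finishes hour 4, plus 1-hour gap → hour 5); milling (finishes hour 1). Taking the maximum gives a start of hour 5, and it finishes at 5 + 1 = hour 6.
Conditioning has to wait for chilling (finishes hour 6); milling (finishes hour 1). The latest of these is hour 6, so conditioning runs hour 6 to 6 + 9 = hour 15.
Packaging has to wait for conditioning (finishes hour 15); chilling (finishes hour 6); whirlpool (finishes hour 4, plus 3-hour gap → hour 7). The latest of these is hour 15, so packaging runs hour 15 to 15 + 7 = hour 22.
All tasks are finished once the last one completes. Finish times: Milling at 1, Mashing at 2, Whirlpool at 4, Chilling at 6, Pitching at 7, Conditioning at 15, Packaging at 22. The latest is hour 22.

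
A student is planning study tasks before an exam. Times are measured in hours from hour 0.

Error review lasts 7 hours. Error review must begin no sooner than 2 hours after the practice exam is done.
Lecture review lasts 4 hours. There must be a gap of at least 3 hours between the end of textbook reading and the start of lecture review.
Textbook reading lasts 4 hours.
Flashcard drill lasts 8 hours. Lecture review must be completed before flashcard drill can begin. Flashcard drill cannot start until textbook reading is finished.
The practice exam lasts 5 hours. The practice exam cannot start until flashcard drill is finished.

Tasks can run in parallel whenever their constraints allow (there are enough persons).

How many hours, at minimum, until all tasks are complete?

33

Textbook reading has no prerequisites, so it starts at hour 0 and finishes at hour 4.
After textbook reading (finishes hour 4, plus 3-hour gap → hour 7), lecture review can start at hour 7 and finishes at hour 11.
Flashcard drill needs all of lecture review (finishes hour 11); textbook reading (finishes hour 4). That puts its earliest start at hour 11; it finishes at 11 + 8 = hour 19.
After flashcard drill (finishes hour 19), the practice exam can start at hour 19 and finishes at hour 24.
After the practice exam (finishes hour 24, plus 2-hour gap → hour 26), error review can start at hour 26 and finishes at hour 33.
All tasks are finished once the last one completes. Finish times: Textbook reading at 4, Lecture review at 11, Flashcard drill at 19, The practice exam at 24, Error review at 33. The latest is hour 33.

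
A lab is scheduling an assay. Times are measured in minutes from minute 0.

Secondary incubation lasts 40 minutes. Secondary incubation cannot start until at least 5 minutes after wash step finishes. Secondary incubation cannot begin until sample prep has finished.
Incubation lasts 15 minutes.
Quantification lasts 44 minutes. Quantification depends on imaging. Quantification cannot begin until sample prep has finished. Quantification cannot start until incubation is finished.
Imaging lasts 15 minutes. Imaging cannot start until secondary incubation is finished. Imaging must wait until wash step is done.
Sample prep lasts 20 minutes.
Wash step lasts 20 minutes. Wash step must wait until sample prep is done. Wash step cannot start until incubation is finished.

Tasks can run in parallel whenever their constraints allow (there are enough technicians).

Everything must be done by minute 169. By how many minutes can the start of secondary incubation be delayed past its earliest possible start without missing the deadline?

Nothing blocks incubation, so it runs from minute 0 to minute 15.
Nothing blocks sample prep, so it runs from minute 0 to minute 20.
For wash step: sample prep (finishes minute 20); incubation (finishes minute 15). Taking the maximum gives a start of minute 20, and it finishes at 20 + 20 = minute 40.
Secondary incubation cannot start until wash step (finishes minute 40, plus 5-minute gap → minute 45); sample prep (finishes minute 20). The controlling bound is minute 45, so secondary incubation finishes at 45 + 40 = minute 85.

Working backward from the deadline:
Nothing follows quantification; the deadline of minute 169 is its only limit. It must start by 169 − 44 = minute 125.
Imaging must finish before quantification (must start by minute 125). With a 15-minute duration, imaging must start by 125 − 15 = minute 110.
Secondary incubation has to be done before imaging (must start by minute 110). That means finishing by minute 110, i.e. starting by 110 − 40 = minute 70.
So secondary incubation can start as early as minute 45 and as late as minute 70, giving 70 − 45 = 25 minutes of slack.

25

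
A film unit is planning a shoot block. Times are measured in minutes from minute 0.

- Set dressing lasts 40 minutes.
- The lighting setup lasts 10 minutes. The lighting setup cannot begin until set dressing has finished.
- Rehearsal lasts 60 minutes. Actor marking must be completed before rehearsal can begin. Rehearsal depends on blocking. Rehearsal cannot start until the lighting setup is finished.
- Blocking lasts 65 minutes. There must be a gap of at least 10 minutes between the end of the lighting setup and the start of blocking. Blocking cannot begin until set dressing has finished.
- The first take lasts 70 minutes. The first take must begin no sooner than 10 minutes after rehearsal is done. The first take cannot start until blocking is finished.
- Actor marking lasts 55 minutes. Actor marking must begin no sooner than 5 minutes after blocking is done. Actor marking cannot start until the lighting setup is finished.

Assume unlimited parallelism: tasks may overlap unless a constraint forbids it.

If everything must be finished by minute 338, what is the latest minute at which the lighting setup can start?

The first take must finish by minute 338; it takes 70 minutes, so it must start by 338 − 70 = minute 268.
Rehearsal must finish before the first take (must start by minute 268, minus 10-minute gap → minute 258). With a 60-minute duration, rehearsal must start by 258 − 60 = minute 198.
Actor marking feeds into rehearsal (must start by minute 198); so actor marking must finish by minute 198 and therefore start by minute 143.
Blocking feeds actor marking (must start by minute 143, minus 5-minute gap → minute 138); rehearsal (must start by minute 198); the first take (must start by minute 268). Taking the minimum, blocking must finish by minute 138 and start by 138 − 65 = minute 73.
The lighting setup feeds blocking (must start by minute 73, minus 10-minute gap → minute 63); actor marking (must start by minute 143); rehearsal (must start by minute 198). Taking the minimum, the lighting setup must finish by minute 63 and start by 63 − 10 = minute 53.

53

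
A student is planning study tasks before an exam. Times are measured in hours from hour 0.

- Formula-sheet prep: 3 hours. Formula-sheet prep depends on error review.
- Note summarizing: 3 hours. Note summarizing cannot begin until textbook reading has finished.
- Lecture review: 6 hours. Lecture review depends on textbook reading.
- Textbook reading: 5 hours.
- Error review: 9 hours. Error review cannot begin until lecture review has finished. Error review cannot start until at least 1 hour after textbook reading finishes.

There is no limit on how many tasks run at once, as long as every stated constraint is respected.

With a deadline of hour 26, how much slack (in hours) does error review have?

Textbook reading can start immediately at hour 0; it finishes at hour 5.
Lecture review cannot begin until textbook reading (finishes hour 5). It runs from hour 5 to 5 + 6 = hour 11.
Error review needs all of lecture review (finishes hour 11); textbook reading (finishes hour 5, plus 1-hour gap → hour 6). That puts its earliest start at hour 11; it finishes at 11 + 9 = hour 20.

Working backward from the deadline:
Formula-sheet prep must finish by hour 26; it takes 3 hours, so it must start by 26 − 3 = hour 23.
Error review feeds into formula-sheet prep (must start by hour 23); so error review must finish by hour 23 and therefore start by hour 14.
So error review can start as early as hour 11 and as late as hour 14, giving 14 − 11 = 3 hours of slack.

3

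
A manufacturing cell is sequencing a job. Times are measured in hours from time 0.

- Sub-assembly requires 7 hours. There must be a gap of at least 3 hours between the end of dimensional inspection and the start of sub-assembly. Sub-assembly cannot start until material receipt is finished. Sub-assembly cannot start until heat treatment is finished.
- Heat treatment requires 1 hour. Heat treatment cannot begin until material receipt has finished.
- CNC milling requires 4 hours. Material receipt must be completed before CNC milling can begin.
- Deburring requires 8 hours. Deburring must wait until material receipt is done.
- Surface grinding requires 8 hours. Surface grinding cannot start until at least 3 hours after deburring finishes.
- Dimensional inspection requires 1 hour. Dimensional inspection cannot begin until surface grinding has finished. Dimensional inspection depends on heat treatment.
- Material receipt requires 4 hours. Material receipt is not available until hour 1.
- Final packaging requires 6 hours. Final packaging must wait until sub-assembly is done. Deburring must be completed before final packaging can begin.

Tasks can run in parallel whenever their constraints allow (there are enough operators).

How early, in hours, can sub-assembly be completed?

35

Material receipt waits on its own release at hour 1, so it starts at hour 1 and finishes at 1 + 4 = hour 5.
After material receipt (finishes hour 5), heat treatment can start at hour 5 and finishes at hour 6.
Deburring cannot begin until material receipt (finishes hour 5). It runs from hour 5 to 5 + 8 = hour 13.
Surface grinding waits on deburring (finishes hour 13, plus 3-hour gap → hour 16), so it starts at hour 16 and finishes at 16 + 8 = hour 24.
Dimensional inspection cannot start until surface grinding (finishes hour 24); heat treatment (finishes hour 6). The controlling bound is hour 24, so dimensional inspection finishes at 24 + 1 = hour 25.
Sub-assembly has to wait for dimensional inspection (finishes hour 25, plus 3-hour gap → hour 28); material receipt (finishes hour 5); heat treatment (finishes hour 6). The latest of these is hour 28, so sub-assembly runs hour 28 to 28 + 7 = hour 35.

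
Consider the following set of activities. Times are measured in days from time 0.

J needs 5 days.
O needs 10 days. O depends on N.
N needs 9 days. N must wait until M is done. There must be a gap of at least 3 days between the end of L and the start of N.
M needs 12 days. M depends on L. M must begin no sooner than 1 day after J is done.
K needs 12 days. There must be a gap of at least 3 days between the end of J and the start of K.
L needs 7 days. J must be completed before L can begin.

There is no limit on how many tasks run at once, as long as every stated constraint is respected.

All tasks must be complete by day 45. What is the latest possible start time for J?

2

K must finish by day 45; it takes 12 days, so it must start by 45 − 12 = day 33.
O must finish by day 45; it takes 10 days, so it must start by 45 − 10 = day 35.
N must finish before O (must start by day 35). With a 9-day duration, N must start by 35 − 9 = day 26.
M must finish before N (must start by day 26). With a 12-day duration, M must start by 26 − 12 = day 14.
L must finish in time for M (must start by day 14); N (must start by day 26, minus 3-day gap → day 23). The tightest is day 14, so L must start by 14 − 7 = day 7.
J feeds K (must start by day 33, minus 3-day gap → day 30); L (must start by day 7); M (must start by day 14, minus 1-day gap → day 13). Taking the minimum, J must finish by day 7 and start by 7 − 5 = day 2.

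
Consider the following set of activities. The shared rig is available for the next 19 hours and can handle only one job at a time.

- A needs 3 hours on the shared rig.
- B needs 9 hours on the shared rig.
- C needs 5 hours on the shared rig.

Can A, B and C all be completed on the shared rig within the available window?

Running back to back, the jobs need 3 + 9 + 5 = 17 hours on the shared rig.
Since 17 ≤ 19, they fit within the window.

Yes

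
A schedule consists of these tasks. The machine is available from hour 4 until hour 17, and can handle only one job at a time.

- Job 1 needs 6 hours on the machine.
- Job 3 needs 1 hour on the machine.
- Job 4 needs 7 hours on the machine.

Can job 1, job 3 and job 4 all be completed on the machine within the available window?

No

The machine window is 17 − 4 = 13 hours.
Running back to back, the jobs need 6 + 1 + 7 = 14 hours on the machine.
Since 14 > 13, they cannot all fit.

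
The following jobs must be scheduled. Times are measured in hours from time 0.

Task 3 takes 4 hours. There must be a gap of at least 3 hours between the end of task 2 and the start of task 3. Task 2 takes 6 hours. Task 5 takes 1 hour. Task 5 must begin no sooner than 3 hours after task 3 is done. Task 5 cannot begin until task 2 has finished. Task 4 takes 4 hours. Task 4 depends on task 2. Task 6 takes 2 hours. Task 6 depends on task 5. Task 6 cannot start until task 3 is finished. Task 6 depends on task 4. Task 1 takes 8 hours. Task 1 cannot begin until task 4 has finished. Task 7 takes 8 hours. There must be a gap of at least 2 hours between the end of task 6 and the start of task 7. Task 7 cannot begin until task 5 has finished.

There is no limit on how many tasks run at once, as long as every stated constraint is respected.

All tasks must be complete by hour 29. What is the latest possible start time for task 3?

Task 7 has no dependents, so it just needs to finish by hour 29. Starting by 29 − 8 = hour 21 achieves that.
Since task 7 (must start by hour 21, minus 2-hour gap → hour 19) depends on it, task 6 must finish by hour 19. Backing off its 2-hour duration gives a latest start of hour 17.
Task 5 must finish in time for task 6 (must start by hour 17); task 7 (must start by hour 21). The tightest is hour 17, so task 5 must start by 17 − 1 = hour 16.
Task 3 feeds task 5 (must start by hour 16, minus 3-hour gap → hour 13); task 6 (must start by hour 17). Taking the minimum, task 3 must finish by hour 13 and start by 13 − 4 = hour 9.

9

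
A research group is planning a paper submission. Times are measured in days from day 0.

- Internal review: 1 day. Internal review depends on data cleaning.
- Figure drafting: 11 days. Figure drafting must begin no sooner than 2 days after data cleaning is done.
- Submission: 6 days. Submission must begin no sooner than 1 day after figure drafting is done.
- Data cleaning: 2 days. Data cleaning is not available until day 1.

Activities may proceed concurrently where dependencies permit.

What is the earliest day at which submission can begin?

Data cleaning cannot begin until its own release at day 1. It runs from day 1 to 1 + 2 = day 3.
Figure drafting waits on data cleaning (finishes day 3, plus 2-day gap → day 5), so it starts at day 5 and finishes at 5 + 11 = day 16.
Submission waits on figure drafting (finishes day 16, plus 1-day gap → day 17), so the earliest it can start is day 17.

17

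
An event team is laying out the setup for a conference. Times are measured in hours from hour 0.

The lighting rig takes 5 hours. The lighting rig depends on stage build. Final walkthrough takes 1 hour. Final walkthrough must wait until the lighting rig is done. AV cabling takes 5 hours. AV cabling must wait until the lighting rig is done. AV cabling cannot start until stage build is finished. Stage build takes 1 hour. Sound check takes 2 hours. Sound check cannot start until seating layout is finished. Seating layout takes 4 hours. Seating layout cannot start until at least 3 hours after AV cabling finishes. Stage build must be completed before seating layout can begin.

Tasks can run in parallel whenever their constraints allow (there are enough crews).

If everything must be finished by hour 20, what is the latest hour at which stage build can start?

To finish by hour 20, sound check (duration 2) must start no later than hour 18.
Seating layout has to be done before sound check (must start by hour 18). That means finishing by hour 18, i.e. starting by 18 − 4 = hour 14.
AV cabling must finish before seating layout (must start by hour 14, minus 3-hour gap → hour 11). With a 5-hour duration, AV cabling must start by 11 − 5 = hour 6.
Final walkthrough must finish by hour 20; it takes 1 hour, so it must start by 20 − 1 = hour 19.
The lighting rig must finish in time for AV cabling (must start by hour 6); final walkthrough (must start by hour 19). The tightest is hour 6, so the lighting rig must start by 6 − 5 = hour 1.
Stage build must finish in time for the lighting rig (must start by hour 1); AV cabling (must start by hour 6); seating layout (must start by hour 14). The tightest is hour 1, so stage build must start by 1 − 1 = hour 0.

0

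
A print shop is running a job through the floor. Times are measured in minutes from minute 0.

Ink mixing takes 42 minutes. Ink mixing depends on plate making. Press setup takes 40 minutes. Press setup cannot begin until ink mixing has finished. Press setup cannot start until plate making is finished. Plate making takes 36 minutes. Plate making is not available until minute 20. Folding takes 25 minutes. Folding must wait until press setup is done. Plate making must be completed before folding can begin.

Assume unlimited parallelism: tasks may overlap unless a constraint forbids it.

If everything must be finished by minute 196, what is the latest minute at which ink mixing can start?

Folding must finish by minute 196; it takes 25 minutes, so it must start by 196 − 25 = minute 171.
Since folding (must start by minute 171) depends on it, press setup must finish by minute 171. Backing off its 40-minute duration gives a latest start of minute 131.
Since press setup (must start by minute 131) depends on it, ink mixing must finish by minute 131. Backing off its 42-minute duration gives a latest start of minute 89.

89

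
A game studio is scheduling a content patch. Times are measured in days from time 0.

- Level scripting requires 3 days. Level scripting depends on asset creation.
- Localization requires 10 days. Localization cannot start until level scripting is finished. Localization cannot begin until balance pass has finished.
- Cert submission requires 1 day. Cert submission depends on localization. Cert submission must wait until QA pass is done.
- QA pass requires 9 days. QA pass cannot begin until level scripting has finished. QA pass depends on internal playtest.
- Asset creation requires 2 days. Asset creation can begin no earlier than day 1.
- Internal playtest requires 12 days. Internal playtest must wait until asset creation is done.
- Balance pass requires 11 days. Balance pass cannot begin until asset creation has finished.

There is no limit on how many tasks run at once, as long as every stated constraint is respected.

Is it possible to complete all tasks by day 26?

Yes

Asset creation waits on its own release at day 1, so it starts at day 1 and finishes at 1 + 2 = day 3.
Balance pass waits on asset creation (finishes day 3), so it starts at day 3 and finishes at 3 + 11 = day 14.
Internal playtest waits on asset creation (finishes day 3), so it starts at day 3 and finishes at 3 + 12 = day 15.
Level scripting cannot begin until asset creation (finishes day 3). It runs from day 3 to 3 + 3 = day 6.
QA pass cannot start until level scripting (finishes day 6); internal playtest (finishes day 15). The controlling bound is day 15, so QA pass finishes at 15 + 9 = day 24.
Localization has to wait for level scripting (finishes day 6); balance pass (finishes day 14). The latest of these is day 14, so localization runs day 14 to 14 + 10 = day 24.
Cert submission has to wait for localization (finishes day 24); QA pass (finishes day 24). The latest of these is day 24, so cert submission runs day 24 to 24 + 1 = day 25.
Every task is finished by day 25, which is no later than the deadline of 26, so the schedule is feasible.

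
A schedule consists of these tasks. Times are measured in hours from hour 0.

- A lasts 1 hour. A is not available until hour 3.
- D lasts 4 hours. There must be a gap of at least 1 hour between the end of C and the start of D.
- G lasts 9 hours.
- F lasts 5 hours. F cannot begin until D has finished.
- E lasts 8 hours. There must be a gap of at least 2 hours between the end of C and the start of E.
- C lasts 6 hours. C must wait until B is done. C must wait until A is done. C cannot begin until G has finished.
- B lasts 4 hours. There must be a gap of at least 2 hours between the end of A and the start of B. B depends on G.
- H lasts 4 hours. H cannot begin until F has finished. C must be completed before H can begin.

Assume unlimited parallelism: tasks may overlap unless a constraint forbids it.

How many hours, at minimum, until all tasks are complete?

G can start immediately at hour 0; it finishes at hour 9.
After its own release at hour 3, A can start at hour 3 and finishes at hour 4.
B cannot start until A (finishes hour 4, plus 2-hour gap → hour 6); G (finishes hour 9). The controlling bound is hour 9, so B finishes at 9 + 4 = hour 13.
For C: B (finishes hour 13); A (finishes hour 4); G (finishes hour 9). Taking the maximum gives a start of hour 13, and it finishes at 13 + 6 = hour 19.
E waits on C (finishes hour 19, plus 2-hour gap → hour 21), so it starts at hour 21 and finishes at 21 + 8 = hour 29.
D waits on C (finishes hour 19, plus 1-hour gap → hour 20), so it starts at hour 20 and finishes at 20 + 4 = hour 24.
F cannot begin until D (finishes hour 24). It runs from hour 24 to 24 + 5 = hour 29.
For H: F (finishes hour 29); C (finishes hour 19). Taking the maximum gives a start of hour 29, and it finishes at 29 + 4 = hour 33.
All tasks are finished once the last one completes. Finish times: A at 4, B at 13, C at 19, D at 24, E at 29, F at 29, G at 9, H at 33. The latest is hour 33.

33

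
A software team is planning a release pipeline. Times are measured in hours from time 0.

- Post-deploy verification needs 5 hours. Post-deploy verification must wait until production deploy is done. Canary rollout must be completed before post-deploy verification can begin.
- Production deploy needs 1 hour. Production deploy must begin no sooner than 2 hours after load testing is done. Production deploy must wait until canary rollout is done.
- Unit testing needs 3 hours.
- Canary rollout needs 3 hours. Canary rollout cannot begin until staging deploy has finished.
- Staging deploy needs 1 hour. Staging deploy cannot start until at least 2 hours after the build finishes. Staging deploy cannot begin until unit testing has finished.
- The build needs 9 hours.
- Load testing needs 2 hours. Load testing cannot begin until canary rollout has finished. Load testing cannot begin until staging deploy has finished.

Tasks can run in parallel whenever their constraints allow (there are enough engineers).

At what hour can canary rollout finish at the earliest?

Nothing blocks unit testing, so it runs from hour 0 to hour 3.
Nothing blocks the build, so it runs from hour 0 to hour 9.
Staging deploy cannot start until the build (finishes hour 9, plus 2-hour gap → hour 11); unit testing (finishes hour 3). The controlling bound is hour 11, so staging deploy finishes at 11 + 1 = hour 12.
Canary rollout waits on staging deploy (finishes hour 12), so it starts at hour 12 and finishes at 12 + 3 = hour 15.

15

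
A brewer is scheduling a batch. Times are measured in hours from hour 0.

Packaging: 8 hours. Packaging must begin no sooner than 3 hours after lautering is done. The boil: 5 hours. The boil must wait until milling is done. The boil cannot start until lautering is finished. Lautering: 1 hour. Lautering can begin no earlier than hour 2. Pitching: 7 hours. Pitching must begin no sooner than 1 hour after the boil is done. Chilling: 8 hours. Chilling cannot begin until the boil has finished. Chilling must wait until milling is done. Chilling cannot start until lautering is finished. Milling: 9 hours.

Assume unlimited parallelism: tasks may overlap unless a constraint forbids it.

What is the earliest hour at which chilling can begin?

After its own release at hour 2, lautering can start at hour 2 and finishes at hour 3.
Nothing blocks milling, so it runs from hour 0 to hour 9.
For the boil: milling (finishes hour 9); lautering (finishes hour 3). Taking the maximum gives a start of hour 9, and it finishes at 9 + 5 = hour 14.
Chilling waits on the boil (finishes hour 14); milling (finishes hour 9); lautering (finishes hour 3). The latest of these is hour 14, which is the earliest chilling can start.

14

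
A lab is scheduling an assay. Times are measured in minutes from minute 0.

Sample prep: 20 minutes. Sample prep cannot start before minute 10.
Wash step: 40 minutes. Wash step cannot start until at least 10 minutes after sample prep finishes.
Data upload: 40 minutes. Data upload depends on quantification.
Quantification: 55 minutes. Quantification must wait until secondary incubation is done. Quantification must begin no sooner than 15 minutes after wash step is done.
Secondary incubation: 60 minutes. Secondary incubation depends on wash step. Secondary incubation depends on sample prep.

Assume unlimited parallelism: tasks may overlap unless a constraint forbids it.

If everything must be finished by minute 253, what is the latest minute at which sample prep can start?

28

Data upload has no dependents, so it just needs to finish by minute 253. Starting by 253 − 40 = minute 213 achieves that.
Quantification must finish before data upload (must start by minute 213). With a 55-minute duration, quantification must start by 213 − 55 = minute 158.
Secondary incubation feeds into quantification (must start by minute 158); so secondary incubation must finish by minute 158 and therefore start by minute 98.
Wash step must finish in time for secondary incubation (must start by minute 98); quantification (must start by minute 158, minus 15-minute gap → minute 143). The tightest is minute 98, so wash step must start by 98 − 40 = minute 58.
For sample prep: wash step (must start by minute 58, minus 10-minute gap → minute 48); secondary incubation (must start by minute 98). The most restrictive is minute 48; with a 20-minute duration, sample prep must start by minute 28.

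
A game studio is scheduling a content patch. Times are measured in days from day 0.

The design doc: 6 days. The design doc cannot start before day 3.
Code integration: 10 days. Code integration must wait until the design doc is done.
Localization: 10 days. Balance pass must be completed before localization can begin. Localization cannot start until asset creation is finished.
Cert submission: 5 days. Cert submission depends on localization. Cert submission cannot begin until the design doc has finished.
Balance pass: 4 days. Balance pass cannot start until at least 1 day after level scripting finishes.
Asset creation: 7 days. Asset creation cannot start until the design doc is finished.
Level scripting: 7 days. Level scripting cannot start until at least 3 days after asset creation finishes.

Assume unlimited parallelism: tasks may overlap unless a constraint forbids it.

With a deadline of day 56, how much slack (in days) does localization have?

10

The design doc waits on its own release at day 3, so it starts at day 3 and finishes at 3 + 6 = day 9.
Asset creation waits on the design doc (finishes day 9), so it starts at day 9 and finishes at 9 + 7 = day 16.
Level scripting waits on asset creation (finishes day 16, plus 3-day gap → day 19), so it starts at day 19 and finishes at 19 + 7 = day 26.
After level scripting (finishes day 26, plus 1-day gap → day 27), balance pass can start at day 27 and finishes at day 31.
Localization has to wait for balance pass (finishes day 31); asset creation (finishes day 16). The latest of these is day 31, so localization runs day 31 to 31 + 10 = day 41.

Working backward from the deadline:
To finish by day 56, cert submission (duration 5) must start no later than day 51.
Localization must finish before cert submission (must start by day 51). With a 10-day duration, localization must start by 51 − 10 = day 41.
So localization can start as early as day 31 and as late as day 41, giving 41 − 31 = 10 days of slack.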